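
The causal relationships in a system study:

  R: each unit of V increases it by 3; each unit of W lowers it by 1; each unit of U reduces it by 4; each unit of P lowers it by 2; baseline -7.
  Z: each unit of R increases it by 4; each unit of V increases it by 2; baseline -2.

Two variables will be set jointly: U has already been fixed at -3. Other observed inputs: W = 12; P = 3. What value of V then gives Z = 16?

V = 5

With U held at -3:
Substituting into the R equation gives R = 3*V - 13.
Substituting into the Z equation gives Z = 14*V - 54.
Solve 14*V - 54 = 16: V = (16 + 54) / 14 = 5.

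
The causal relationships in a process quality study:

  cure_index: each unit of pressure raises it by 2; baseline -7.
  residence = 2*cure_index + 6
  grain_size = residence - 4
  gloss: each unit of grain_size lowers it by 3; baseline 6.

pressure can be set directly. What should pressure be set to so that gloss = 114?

pressure = -6

Substituting into the residence equation gives residence = 4*pressure - 8.
grain_size becomes 4*pressure - 12.
Substituting into the gloss equation gives gloss = -12*pressure + 42.
Solve -12*pressure + 42 = 114: pressure = (114 - 42) / -12 = -6.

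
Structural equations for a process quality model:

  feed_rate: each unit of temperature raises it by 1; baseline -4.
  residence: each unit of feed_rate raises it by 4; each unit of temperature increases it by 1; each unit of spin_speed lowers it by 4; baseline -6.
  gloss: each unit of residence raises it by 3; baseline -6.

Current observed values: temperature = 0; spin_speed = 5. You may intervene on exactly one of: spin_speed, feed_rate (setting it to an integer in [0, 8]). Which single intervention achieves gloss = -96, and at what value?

Intervening on spin_speed: with other inputs at their observed values, gloss = -12*spin_speed - 72. Solving for -96 gives spin_speed = 2, within [0, 8].
Intervening on feed_rate: gloss = 12*feed_rate - 84. Reaching -96 requires feed_rate = -1, outside [0, 8].

set spin_speed = 2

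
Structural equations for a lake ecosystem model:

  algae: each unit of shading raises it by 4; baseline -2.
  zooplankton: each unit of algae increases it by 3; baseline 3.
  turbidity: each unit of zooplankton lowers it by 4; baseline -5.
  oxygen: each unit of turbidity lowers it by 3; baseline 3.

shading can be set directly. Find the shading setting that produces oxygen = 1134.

shading = 8

Substituting into the zooplankton equation gives zooplankton = 12*shading - 3.
turbidity becomes -48*shading + 7.
oxygen becomes 144*shading - 18.
Solve 144*shading - 18 = 1134: shading = (1134 + 18) / 144 = 8.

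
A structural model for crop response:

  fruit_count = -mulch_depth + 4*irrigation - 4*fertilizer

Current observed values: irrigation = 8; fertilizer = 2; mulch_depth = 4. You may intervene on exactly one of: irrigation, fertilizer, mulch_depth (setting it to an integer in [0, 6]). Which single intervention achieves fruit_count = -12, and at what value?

set irrigation = 0

Intervening on irrigation: with other inputs at their observed values, fruit_count = 4*irrigation - 12. Solving for -12 gives irrigation = 0, within [0, 6].
Intervening on fertilizer: fruit_count = -4*fertilizer + 28. Reaching -12 requires fertilizer = 10, outside [0, 6].
Intervening on mulch_depth: fruit_count = -mulch_depth + 24. Reaching -12 requires mulch_depth = 36, outside [0, 6].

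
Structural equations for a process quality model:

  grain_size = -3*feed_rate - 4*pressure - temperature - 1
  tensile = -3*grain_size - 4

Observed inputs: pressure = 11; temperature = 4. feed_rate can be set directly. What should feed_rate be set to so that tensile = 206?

Substituting into the grain_size equation gives grain_size = -3*feed_rate - 49.
This gives tensile = 9*feed_rate + 143.
Solve 9*feed_rate + 143 = 206: feed_rate = (206 - 143) / 9 = 7.

feed_rate = 7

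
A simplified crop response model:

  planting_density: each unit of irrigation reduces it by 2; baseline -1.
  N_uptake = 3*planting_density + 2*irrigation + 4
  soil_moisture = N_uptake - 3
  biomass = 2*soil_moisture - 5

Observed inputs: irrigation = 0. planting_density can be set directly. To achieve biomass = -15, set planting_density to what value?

Intervening on planting_density fixes its value directly, overriding its dependence on irrigation.
Substituting into the N_uptake equation gives N_uptake = 3*planting_density + 4.
soil_moisture becomes 3*planting_density + 1.
biomass becomes 6*planting_density - 3.
Solve 6*planting_density - 3 = -15: planting_density = (-15 + 3) / 6 = -2.

planting_density = -2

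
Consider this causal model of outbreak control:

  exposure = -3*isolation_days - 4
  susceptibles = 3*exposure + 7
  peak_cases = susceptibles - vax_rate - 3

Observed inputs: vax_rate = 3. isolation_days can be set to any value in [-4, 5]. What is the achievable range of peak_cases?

Substituting into the susceptibles equation gives susceptibles = -9*isolation_days - 5.
Substituting into the peak_cases equation gives peak_cases = -9*isolation_days - 11.
Linear in isolation_days, so extremes are at the endpoints: isolation_days = -4 gives peak_cases = 25; isolation_days = 5 gives peak_cases = -56.

-56 to 25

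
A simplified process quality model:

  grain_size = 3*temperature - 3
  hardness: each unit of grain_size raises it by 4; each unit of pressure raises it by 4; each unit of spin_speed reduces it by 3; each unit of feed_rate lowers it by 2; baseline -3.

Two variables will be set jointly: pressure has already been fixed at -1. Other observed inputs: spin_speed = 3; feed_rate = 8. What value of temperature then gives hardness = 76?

temperature = 10

With pressure held at -1:
Substituting into the hardness equation gives hardness = 12*temperature - 44.
Solve 12*temperature - 44 = 76: temperature = (76 + 44) / 12 = 10.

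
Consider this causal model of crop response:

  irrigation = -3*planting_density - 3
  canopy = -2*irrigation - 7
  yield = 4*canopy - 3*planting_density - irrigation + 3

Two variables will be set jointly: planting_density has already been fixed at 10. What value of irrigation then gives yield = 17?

With planting_density held at 10:
Intervening on irrigation fixes its value directly, overriding its dependence on planting_density.
Substituting into the yield equation gives yield = -9*irrigation - 55.
Solve -9*irrigation - 55 = 17: irrigation = (17 + 55) / -9 = -8.

irrigation = -8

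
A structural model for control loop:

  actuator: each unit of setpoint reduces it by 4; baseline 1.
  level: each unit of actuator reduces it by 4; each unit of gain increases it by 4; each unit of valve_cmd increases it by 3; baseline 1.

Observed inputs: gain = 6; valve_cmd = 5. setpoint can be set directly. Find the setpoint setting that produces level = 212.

setpoint = 11

Substituting into the level equation gives level = 16*setpoint + 36.
Solve 16*setpoint + 36 = 212: setpoint = (212 - 36) / 16 = 11.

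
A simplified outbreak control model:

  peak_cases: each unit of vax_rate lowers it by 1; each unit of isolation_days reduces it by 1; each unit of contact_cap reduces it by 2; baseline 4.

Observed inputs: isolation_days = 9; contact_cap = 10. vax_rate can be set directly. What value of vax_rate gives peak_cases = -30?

vax_rate = 5

Substituting into the peak_cases equation gives peak_cases = -vax_rate - 25.
Solve -vax_rate - 25 = -30: vax_rate = (-30 + 25) / -1 = 5.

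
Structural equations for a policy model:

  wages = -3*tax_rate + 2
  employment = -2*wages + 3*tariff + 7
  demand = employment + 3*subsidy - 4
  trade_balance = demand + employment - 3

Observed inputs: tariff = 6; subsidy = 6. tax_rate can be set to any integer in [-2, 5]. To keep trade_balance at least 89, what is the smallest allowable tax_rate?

tax_rate = 3

Substituting into the employment equation gives employment = 6*tax_rate + 21.
So demand = 6*tax_rate + 35.
So trade_balance = 12*tax_rate + 53.
Require 12*tax_rate + 53 ≥ 89, so tax_rate ≥ 3.
The smallest integer in [-2, 5] satisfying this is 3.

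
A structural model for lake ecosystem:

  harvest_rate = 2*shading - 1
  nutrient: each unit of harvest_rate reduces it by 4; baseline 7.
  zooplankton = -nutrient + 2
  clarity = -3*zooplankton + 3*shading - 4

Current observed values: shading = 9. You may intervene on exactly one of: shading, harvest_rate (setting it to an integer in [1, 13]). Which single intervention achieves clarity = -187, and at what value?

set shading = 10

Intervening on shading: with other inputs at their observed values, clarity = -21*shading + 23. Solving for -187 gives shading = 10, within [1, 13].
Intervening on harvest_rate: clarity = -12*harvest_rate + 38. Reaching -187 requires harvest_rate = 75/4, not an integer.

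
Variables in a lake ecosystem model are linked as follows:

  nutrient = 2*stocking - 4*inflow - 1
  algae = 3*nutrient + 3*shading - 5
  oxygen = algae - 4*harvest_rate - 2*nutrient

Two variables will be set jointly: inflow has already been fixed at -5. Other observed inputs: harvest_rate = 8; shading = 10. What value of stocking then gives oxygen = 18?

With inflow held at -5:
Substituting into the nutrient equation gives nutrient = 2*stocking + 19.
algae becomes 6*stocking + 82.
Substituting into the oxygen equation gives oxygen = 2*stocking + 12.
Solve 2*stocking + 12 = 18: stocking = (18 - 12) / 2 = 3.

stocking = 3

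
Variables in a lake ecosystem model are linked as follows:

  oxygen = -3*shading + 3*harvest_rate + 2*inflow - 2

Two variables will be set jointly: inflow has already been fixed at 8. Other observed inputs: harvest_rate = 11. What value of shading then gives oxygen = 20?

With inflow held at 8:
Substituting into the oxygen equation gives oxygen = -3*shading + 47.
Solve -3*shading + 47 = 20: shading = (20 - 47) / -3 = 9.

shading = 9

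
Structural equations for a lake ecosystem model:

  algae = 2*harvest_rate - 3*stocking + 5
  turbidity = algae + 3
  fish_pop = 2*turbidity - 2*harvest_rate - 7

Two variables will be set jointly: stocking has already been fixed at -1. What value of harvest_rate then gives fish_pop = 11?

harvest_rate = -2

With stocking held at -1:
Substituting into the algae equation gives algae = 2*harvest_rate + 8.
turbidity becomes 2*harvest_rate + 11.
Substituting into the fish_pop equation gives fish_pop = 2*harvest_rate + 15.
Solve 2*harvest_rate + 15 = 11: harvest_rate = (11 - 15) / 2 = -2.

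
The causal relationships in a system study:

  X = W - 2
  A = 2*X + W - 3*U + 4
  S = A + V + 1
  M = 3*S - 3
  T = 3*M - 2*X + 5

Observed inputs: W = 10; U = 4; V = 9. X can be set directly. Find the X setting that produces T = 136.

Intervening on X fixes its value directly, overriding its dependence on W.
Substituting into the A equation gives A = 2*X + 2.
This gives S = 2*X + 12.
Substituting into the M equation gives M = 6*X + 33.
This gives T = 16*X + 104.
Solve 16*X + 104 = 136: X = (136 - 104) / 16 = 2.

X = 2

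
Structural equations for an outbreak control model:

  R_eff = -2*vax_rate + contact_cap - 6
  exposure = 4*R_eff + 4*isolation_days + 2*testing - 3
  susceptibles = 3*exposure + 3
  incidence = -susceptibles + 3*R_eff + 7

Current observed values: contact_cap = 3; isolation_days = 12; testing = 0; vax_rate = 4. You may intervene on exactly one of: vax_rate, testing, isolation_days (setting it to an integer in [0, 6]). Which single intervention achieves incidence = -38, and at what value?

Intervening on vax_rate: incidence = 18*vax_rate - 104. Reaching -38 requires vax_rate = 11/3, not an integer.
Intervening on testing: with other inputs at their observed values, incidence = -6*testing - 32. Solving for -38 gives testing = 1, within [0, 6].
Intervening on isolation_days: incidence = -12*isolation_days + 112. Reaching -38 requires isolation_days = 25/2, not an integer.

set testing = 1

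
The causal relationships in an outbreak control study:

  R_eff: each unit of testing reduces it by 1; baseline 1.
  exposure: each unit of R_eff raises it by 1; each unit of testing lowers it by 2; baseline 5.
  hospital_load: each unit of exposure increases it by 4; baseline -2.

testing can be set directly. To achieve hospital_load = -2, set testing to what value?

testing = 2

Substituting into the exposure equation gives exposure = -3*testing + 6.
Substituting into the hospital_load equation gives hospital_load = -12*testing + 22.
Solve -12*testing + 22 = -2: testing = (-2 - 22) / -12 = 2.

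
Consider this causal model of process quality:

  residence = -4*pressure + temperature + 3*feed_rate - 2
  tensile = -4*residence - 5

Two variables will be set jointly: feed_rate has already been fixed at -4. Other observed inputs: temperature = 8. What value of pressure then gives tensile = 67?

With feed_rate held at -4:
Substituting into the residence equation gives residence = -4*pressure - 6.
Substituting into the tensile equation gives tensile = 16*pressure + 19.
Solve 16*pressure + 19 = 67: pressure = (67 - 19) / 16 = 3.

pressure = 3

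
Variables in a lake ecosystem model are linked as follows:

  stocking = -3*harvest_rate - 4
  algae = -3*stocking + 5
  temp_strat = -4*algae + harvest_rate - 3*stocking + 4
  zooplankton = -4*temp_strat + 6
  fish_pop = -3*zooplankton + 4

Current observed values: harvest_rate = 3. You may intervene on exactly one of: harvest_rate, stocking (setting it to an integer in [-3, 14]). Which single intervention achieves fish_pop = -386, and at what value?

set stocking = -2

Intervening on harvest_rate: fish_pop = -312*harvest_rate - 638. Reaching -386 requires harvest_rate = -21/26, not an integer.
Intervening on stocking: with other inputs at their observed values, fish_pop = 108*stocking - 170. Solving for -386 gives stocking = -2, within [-3, 14].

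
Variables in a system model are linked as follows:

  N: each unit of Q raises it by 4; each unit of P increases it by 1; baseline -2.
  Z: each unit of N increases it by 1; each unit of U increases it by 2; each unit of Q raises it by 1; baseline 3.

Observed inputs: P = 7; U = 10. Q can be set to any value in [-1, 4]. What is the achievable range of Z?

Substituting into the N equation gives N = 4*Q + 5.
Substituting into the Z equation gives Z = 5*Q + 28.
Linear in Q, so extremes are at the endpoints: Q = -1 gives Z = 23; Q = 4 gives Z = 48.

23 to 48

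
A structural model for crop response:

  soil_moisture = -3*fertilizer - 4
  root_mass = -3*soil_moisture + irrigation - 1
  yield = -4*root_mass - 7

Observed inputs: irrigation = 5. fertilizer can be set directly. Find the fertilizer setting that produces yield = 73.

fertilizer = -4

Substituting into the root_mass equation gives root_mass = 9*fertilizer + 16.
Substituting into the yield equation gives yield = -36*fertilizer - 71.
Solve -36*fertilizer - 71 = 73: fertilizer = (73 + 71) / -36 = -4.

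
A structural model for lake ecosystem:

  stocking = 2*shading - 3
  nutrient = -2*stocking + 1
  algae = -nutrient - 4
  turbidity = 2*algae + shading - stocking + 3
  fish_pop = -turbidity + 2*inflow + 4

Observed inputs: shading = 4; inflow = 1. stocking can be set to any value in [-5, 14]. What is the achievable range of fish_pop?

Intervening on stocking fixes its value directly, overriding its dependence on shading.
Substituting into the algae equation gives algae = 2*stocking - 5.
Substituting into the turbidity equation gives turbidity = 3*stocking - 3.
So fish_pop = -3*stocking + 9.
Linear in stocking, so extremes are at the endpoints: stocking = -5 gives fish_pop = 24; stocking = 14 gives fish_pop = -33.

-33 to 24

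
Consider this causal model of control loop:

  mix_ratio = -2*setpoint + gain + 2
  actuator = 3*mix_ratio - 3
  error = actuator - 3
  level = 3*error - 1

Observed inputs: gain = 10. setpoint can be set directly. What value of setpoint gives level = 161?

Substituting into the mix_ratio equation gives mix_ratio = -2*setpoint + 12.
Substituting into the actuator equation gives actuator = -6*setpoint + 33.
Substituting into the error equation gives error = -6*setpoint + 30.
This gives level = -18*setpoint + 89.
Solve -18*setpoint + 89 = 161: setpoint = (161 - 89) / -18 = -4.

setpoint = -4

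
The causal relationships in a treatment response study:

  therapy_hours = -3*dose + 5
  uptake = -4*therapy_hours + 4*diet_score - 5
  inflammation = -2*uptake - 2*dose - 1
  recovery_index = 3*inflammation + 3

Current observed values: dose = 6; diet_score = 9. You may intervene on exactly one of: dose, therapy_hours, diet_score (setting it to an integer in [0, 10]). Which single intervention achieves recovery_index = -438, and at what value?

Intervening on dose: recovery_index = -78*dose - 66. Reaching -438 requires dose = 62/13, not an integer.
Intervening on therapy_hours: recovery_index = 24*therapy_hours - 222. Reaching -438 requires therapy_hours = -9, outside [0, 10].
Intervening on diet_score: with other inputs at their observed values, recovery_index = -24*diet_score - 318. Solving for -438 gives diet_score = 5, within [0, 10].

set diet_score = 5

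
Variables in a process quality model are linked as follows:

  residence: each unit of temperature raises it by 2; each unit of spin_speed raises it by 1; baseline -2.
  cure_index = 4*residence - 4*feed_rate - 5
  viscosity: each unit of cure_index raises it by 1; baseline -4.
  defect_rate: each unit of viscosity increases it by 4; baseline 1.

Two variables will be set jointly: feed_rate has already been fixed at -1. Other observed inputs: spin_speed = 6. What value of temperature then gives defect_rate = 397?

temperature = 11

With feed_rate held at -1:
Substituting into the residence equation gives residence = 2*temperature + 4.
This gives cure_index = 8*temperature + 15.
This gives viscosity = 8*temperature + 11.
Substituting into the defect_rate equation gives defect_rate = 32*temperature + 45.
Solve 32*temperature + 45 = 397: temperature = (397 - 45) / 32 = 11.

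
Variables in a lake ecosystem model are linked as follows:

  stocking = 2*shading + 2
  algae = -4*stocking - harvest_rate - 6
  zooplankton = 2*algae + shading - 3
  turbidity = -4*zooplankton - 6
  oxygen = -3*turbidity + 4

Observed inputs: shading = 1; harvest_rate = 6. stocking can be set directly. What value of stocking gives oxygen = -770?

Intervening on stocking fixes its value directly, overriding its dependence on shading.
Substituting into the algae equation gives algae = -4*stocking - 12.
This gives zooplankton = -8*stocking - 26.
Substituting into the turbidity equation gives turbidity = 32*stocking + 98.
Substituting into the oxygen equation gives oxygen = -96*stocking - 290.
Solve -96*stocking - 290 = -770: stocking = (-770 + 290) / -96 = 5.

stocking = 5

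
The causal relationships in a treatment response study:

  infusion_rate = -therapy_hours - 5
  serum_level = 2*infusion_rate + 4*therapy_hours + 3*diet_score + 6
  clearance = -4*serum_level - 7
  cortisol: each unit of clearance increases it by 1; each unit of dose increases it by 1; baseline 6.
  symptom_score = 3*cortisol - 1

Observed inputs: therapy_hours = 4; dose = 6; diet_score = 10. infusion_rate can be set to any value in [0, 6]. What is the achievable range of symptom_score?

Intervening on infusion_rate fixes its value directly, overriding its dependence on therapy_hours.
Substituting into the serum_level equation gives serum_level = 2*infusion_rate + 52.
Substituting into the clearance equation gives clearance = -8*infusion_rate - 215.
Substituting into the cortisol equation gives cortisol = -8*infusion_rate - 203.
Substituting into the symptom_score equation gives symptom_score = -24*infusion_rate - 610.
Linear in infusion_rate, so extremes are at the endpoints: infusion_rate = 0 gives symptom_score = -610; infusion_rate = 6 gives symptom_score = -754.

-754 to -610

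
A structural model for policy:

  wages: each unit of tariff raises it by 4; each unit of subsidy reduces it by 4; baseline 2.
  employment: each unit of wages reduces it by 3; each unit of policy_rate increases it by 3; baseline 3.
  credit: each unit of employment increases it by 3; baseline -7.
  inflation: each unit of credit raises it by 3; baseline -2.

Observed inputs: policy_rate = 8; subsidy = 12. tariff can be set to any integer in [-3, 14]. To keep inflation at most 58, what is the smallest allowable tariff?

Substituting into the wages equation gives wages = 4*tariff - 46.
Substituting into the employment equation gives employment = -12*tariff + 165.
credit becomes -36*tariff + 488.
Substituting into the inflation equation gives inflation = -108*tariff + 1462.
Require -108*tariff + 1462 ≤ 58, so tariff ≥ 13.
The smallest integer in [-3, 14] satisfying this is 13.

tariff = 13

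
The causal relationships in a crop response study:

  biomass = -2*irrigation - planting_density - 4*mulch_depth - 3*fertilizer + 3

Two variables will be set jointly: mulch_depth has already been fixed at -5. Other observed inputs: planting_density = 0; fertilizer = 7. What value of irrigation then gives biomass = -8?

With mulch_depth held at -5:
Substituting into the biomass equation gives biomass = -2*irrigation + 2.
Solve -2*irrigation + 2 = -8: irrigation = (-8 - 2) / -2 = 5.

irrigation = 5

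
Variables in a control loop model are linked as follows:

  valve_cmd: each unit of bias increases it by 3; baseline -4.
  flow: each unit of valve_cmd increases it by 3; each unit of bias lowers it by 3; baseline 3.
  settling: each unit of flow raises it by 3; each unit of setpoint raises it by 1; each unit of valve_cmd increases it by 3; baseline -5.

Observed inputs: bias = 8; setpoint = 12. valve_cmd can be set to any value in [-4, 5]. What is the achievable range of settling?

-104 to 4

Intervening on valve_cmd fixes its value directly, overriding its dependence on bias.
Substituting into the flow equation gives flow = 3*valve_cmd - 21.
So settling = 12*valve_cmd - 56.
Linear in valve_cmd, so extremes are at the endpoints: valve_cmd = -4 gives settling = -104; valve_cmd = 5 gives settling = 4.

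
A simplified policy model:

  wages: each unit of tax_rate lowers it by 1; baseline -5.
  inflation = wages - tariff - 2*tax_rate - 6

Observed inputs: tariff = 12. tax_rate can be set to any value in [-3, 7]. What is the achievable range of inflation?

-44 to -14

Substituting into the inflation equation gives inflation = -3*tax_rate - 23.
Linear in tax_rate, so extremes are at the endpoints: tax_rate = -3 gives inflation = -14; tax_rate = 7 gives inflation = -44.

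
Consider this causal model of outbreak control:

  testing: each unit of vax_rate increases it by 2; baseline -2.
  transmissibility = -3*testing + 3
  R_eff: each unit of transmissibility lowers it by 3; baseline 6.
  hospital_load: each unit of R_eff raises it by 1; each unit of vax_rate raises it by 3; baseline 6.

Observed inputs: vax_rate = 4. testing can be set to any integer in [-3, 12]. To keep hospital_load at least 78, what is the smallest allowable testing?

testing = 7

Intervening on testing fixes its value directly, overriding its dependence on vax_rate.
Substituting into the R_eff equation gives R_eff = 9*testing - 3.
Substituting into the hospital_load equation gives hospital_load = 9*testing + 15.
Require 9*testing + 15 ≥ 78, so testing ≥ 7.
The smallest integer in [-3, 12] satisfying this is 7.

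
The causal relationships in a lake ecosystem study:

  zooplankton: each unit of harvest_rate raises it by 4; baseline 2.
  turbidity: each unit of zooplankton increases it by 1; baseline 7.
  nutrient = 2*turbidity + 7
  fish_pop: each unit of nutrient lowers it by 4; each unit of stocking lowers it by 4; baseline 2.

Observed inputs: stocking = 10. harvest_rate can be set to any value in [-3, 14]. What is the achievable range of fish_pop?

Substituting into the turbidity equation gives turbidity = 4*harvest_rate + 9.
Substituting into the nutrient equation gives nutrient = 8*harvest_rate + 25.
This gives fish_pop = -32*harvest_rate - 138.
Linear in harvest_rate, so extremes are at the endpoints: harvest_rate = -3 gives fish_pop = -42; harvest_rate = 14 gives fish_pop = -586.

-586 to -42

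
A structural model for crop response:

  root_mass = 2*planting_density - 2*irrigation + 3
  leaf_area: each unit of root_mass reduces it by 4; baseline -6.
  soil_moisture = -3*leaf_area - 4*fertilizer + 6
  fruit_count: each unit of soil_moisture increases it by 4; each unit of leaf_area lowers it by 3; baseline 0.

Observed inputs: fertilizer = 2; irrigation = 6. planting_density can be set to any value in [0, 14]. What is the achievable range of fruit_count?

Substituting into the root_mass equation gives root_mass = 2*planting_density - 9.
Substituting into the leaf_area equation gives leaf_area = -8*planting_density + 30.
Substituting into the soil_moisture equation gives soil_moisture = 24*planting_density - 92.
This gives fruit_count = 120*planting_density - 458.
Linear in planting_density, so extremes are at the endpoints: planting_density = 0 gives fruit_count = -458; planting_density = 14 gives fruit_count = 1222.

-458 to 1222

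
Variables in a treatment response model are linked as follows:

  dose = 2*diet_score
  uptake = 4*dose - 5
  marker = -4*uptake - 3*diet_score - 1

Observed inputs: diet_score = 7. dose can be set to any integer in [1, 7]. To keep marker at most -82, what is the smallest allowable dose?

dose = 5

Intervening on dose fixes its value directly, overriding its dependence on diet_score.
Substituting into the marker equation gives marker = -16*dose - 2.
Require -16*dose - 2 ≤ -82, so dose ≥ 5.
The smallest integer in [1, 7] satisfying this is 5.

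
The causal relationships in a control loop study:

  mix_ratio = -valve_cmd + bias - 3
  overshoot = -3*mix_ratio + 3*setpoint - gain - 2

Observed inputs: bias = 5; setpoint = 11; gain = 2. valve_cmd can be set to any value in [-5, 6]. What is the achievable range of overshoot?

Substituting into the mix_ratio equation gives mix_ratio = -valve_cmd + 2.
Substituting into the overshoot equation gives overshoot = 3*valve_cmd + 23.
Linear in valve_cmd, so extremes are at the endpoints: valve_cmd = -5 gives overshoot = 8; valve_cmd = 6 gives overshoot = 41.

8 to 41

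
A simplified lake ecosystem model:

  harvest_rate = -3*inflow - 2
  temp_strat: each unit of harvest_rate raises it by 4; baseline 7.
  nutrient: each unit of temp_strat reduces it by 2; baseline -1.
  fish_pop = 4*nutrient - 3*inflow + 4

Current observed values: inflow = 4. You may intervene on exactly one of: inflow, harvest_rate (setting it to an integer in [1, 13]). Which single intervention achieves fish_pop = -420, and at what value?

Intervening on inflow: fish_pop = 93*inflow + 8. Reaching -420 requires inflow = -428/93, not an integer.
Intervening on harvest_rate: with other inputs at their observed values, fish_pop = -32*harvest_rate - 68. Solving for -420 gives harvest_rate = 11, within [1, 13].

set harvest_rate = 11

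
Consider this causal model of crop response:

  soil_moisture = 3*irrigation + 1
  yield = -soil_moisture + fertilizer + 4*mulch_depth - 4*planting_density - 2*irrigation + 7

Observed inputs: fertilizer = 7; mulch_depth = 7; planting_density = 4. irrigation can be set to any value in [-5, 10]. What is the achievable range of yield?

Substituting into the yield equation gives yield = -5*irrigation + 25.
Linear in irrigation, so extremes are at the endpoints: irrigation = -5 gives yield = 50; irrigation = 10 gives yield = -25.

-25 to 50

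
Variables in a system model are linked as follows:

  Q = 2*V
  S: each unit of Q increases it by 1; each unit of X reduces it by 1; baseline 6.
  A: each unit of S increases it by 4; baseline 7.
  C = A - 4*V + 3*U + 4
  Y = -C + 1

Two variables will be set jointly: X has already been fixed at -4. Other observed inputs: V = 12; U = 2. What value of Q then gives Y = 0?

Q = -2

With X held at -4:
Intervening on Q fixes its value directly, overriding its dependence on V.
Substituting into the S equation gives S = Q + 10.
A becomes 4*Q + 47.
So C = 4*Q + 9.
Substituting into the Y equation gives Y = -4*Q - 8.
Solve -4*Q - 8 = 0: Q = (0 + 8) / -4 = -2.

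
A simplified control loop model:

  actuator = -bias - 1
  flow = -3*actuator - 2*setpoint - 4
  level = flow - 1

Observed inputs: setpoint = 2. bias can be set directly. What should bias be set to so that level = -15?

Substituting into the flow equation gives flow = 3*bias - 5.
So level = 3*bias - 6.
Solve 3*bias - 6 = -15: bias = (-15 + 6) / 3 = -3.

bias = -3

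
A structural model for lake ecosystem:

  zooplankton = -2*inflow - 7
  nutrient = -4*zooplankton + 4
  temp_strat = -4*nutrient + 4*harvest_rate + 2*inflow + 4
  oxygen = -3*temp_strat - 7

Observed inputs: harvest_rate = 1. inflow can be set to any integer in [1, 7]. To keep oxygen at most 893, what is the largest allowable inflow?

Substituting into the nutrient equation gives nutrient = 8*inflow + 32.
Substituting into the temp_strat equation gives temp_strat = -30*inflow - 120.
Substituting into the oxygen equation gives oxygen = 90*inflow + 353.
Require 90*inflow + 353 ≤ 893, so inflow ≤ 6.
The largest integer in [1, 7] satisfying this is 6.

inflow = 6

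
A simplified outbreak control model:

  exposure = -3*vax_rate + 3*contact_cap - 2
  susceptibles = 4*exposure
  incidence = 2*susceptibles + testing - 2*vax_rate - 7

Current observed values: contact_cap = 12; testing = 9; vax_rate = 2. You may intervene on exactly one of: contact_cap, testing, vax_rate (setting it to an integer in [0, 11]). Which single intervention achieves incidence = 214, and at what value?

set testing = 1

Intervening on contact_cap: incidence = 24*contact_cap - 66. Reaching 214 requires contact_cap = 35/3, not an integer.
Intervening on testing: with other inputs at their observed values, incidence = testing + 213. Solving for 214 gives testing = 1, within [0, 11].
Intervening on vax_rate: incidence = -26*vax_rate + 274. Reaching 214 requires vax_rate = 30/13, not an integer.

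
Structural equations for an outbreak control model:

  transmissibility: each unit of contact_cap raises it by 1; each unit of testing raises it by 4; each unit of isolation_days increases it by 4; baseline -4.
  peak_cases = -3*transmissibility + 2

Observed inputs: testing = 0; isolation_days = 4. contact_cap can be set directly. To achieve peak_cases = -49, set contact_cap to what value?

Substituting into the transmissibility equation gives transmissibility = contact_cap + 12.
Substituting into the peak_cases equation gives peak_cases = -3*contact_cap - 34.
Solve -3*contact_cap - 34 = -49: contact_cap = (-49 + 34) / -3 = 5.

contact_cap = 5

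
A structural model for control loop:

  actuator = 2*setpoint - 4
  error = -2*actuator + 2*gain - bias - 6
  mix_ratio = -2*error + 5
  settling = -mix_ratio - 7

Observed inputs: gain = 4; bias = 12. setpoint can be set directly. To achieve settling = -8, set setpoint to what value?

setpoint = -1

Substituting into the error equation gives error = -4*setpoint - 2.
mix_ratio becomes 8*setpoint + 9.
settling becomes -8*setpoint - 16.
Solve -8*setpoint - 16 = -8: setpoint = (-8 + 16) / -8 = -1.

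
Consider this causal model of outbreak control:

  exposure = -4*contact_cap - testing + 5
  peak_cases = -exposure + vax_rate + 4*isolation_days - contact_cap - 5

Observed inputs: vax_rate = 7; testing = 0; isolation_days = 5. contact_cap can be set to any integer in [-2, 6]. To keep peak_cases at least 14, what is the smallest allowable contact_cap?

Substituting into the exposure equation gives exposure = -4*contact_cap + 5.
Substituting into the peak_cases equation gives peak_cases = 3*contact_cap + 17.
Require 3*contact_cap + 17 ≥ 14, so contact_cap ≥ -1.
The smallest integer in [-2, 6] satisfying this is -1.

contact_cap = -1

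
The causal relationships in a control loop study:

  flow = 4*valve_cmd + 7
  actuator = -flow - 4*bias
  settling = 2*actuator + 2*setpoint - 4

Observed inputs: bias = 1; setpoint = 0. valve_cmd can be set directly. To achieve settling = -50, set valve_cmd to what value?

valve_cmd = 3

Substituting into the actuator equation gives actuator = -4*valve_cmd - 11.
So settling = -8*valve_cmd - 26.
Solve -8*valve_cmd - 26 = -50: valve_cmd = (-50 + 26) / -8 = 3.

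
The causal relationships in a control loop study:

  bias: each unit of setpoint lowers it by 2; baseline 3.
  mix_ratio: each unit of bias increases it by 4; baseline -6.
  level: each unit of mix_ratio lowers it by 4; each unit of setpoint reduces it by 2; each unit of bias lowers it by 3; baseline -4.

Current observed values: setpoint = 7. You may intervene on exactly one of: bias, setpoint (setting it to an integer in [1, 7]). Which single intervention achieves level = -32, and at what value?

set bias = 2

Intervening on bias: with other inputs at their observed values, level = -19*bias + 6. Solving for -32 gives bias = 2, within [1, 7].
Intervening on setpoint: level = 36*setpoint - 37. Reaching -32 requires setpoint = 5/36, not an integer.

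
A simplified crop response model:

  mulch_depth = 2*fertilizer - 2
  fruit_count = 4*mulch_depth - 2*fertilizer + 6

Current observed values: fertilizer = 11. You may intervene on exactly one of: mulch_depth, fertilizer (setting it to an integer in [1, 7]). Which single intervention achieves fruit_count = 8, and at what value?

set mulch_depth = 6

Intervening on mulch_depth: with other inputs at their observed values, fruit_count = 4*mulch_depth - 16. Solving for 8 gives mulch_depth = 6, within [1, 7].
Intervening on fertilizer: fruit_count = 6*fertilizer - 2. Reaching 8 requires fertilizer = 5/3, not an integer.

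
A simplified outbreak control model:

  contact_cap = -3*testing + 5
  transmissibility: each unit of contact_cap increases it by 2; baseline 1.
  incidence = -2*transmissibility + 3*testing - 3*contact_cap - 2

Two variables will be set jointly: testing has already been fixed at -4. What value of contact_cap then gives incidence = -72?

With testing held at -4:
Intervening on contact_cap fixes its value directly, overriding its dependence on testing.
Substituting into the incidence equation gives incidence = -7*contact_cap - 16.
Solve -7*contact_cap - 16 = -72: contact_cap = (-72 + 16) / -7 = 8.

contact_cap = 8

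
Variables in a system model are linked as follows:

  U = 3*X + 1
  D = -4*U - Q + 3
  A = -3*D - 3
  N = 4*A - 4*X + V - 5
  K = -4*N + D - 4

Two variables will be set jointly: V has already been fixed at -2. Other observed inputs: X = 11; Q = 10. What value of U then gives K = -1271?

With V held at -2:
Intervening on U fixes its value directly, overriding its dependence on X.
Substituting into the D equation gives D = -4*U - 7.
So A = 12*U + 18.
So N = 48*U + 21.
K becomes -196*U - 95.
Solve -196*U - 95 = -1271: U = (-1271 + 95) / -196 = 6.

U = 6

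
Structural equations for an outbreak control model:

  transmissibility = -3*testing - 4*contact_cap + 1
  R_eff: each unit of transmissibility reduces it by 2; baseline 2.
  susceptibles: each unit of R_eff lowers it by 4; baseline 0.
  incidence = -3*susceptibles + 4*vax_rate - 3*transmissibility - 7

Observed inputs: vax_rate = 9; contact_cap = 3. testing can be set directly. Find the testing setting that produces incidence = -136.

testing = -6

Substituting into the transmissibility equation gives transmissibility = -3*testing - 11.
Substituting into the R_eff equation gives R_eff = 6*testing + 24.
This gives susceptibles = -24*testing - 96.
So incidence = 81*testing + 350.
Solve 81*testing + 350 = -136: testing = (-136 - 350) / 81 = -6.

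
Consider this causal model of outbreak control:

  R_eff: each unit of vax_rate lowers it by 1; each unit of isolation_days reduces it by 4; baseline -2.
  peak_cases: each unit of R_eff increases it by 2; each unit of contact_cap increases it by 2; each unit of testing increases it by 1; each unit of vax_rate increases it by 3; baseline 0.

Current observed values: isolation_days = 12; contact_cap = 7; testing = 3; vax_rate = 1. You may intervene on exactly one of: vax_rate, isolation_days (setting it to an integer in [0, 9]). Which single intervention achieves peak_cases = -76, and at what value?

set vax_rate = 7

Intervening on vax_rate: with other inputs at their observed values, peak_cases = vax_rate - 83. Solving for -76 gives vax_rate = 7, within [0, 9].
Intervening on isolation_days: peak_cases = -8*isolation_days + 14. Reaching -76 requires isolation_days = 45/4, not an integer.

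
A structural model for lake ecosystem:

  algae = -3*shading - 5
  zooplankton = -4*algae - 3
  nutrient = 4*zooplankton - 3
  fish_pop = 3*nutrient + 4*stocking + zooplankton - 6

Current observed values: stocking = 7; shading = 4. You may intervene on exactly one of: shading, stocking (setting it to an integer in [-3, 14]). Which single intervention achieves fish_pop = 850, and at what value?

set stocking = 5

Intervening on shading: fish_pop = 156*shading + 234. Reaching 850 requires shading = 154/39, not an integer.
Intervening on stocking: with other inputs at their observed values, fish_pop = 4*stocking + 830. Solving for 850 gives stocking = 5, within [-3, 14].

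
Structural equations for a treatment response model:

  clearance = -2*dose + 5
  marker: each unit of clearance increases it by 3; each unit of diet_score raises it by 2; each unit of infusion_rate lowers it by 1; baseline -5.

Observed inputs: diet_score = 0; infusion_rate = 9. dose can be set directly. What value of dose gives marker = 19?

Substituting into the marker equation gives marker = -6*dose + 1.
Solve -6*dose + 1 = 19: dose = (19 - 1) / -6 = -3.

dose = -3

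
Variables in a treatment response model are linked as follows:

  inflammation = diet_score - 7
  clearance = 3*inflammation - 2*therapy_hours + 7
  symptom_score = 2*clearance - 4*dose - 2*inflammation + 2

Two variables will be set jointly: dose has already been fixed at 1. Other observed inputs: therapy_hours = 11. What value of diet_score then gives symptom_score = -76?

With dose held at 1:
Substituting into the clearance equation gives clearance = 3*diet_score - 36.
Substituting into the symptom_score equation gives symptom_score = 4*diet_score - 60.
Solve 4*diet_score - 60 = -76: diet_score = (-76 + 60) / 4 = -4.

diet_score = -4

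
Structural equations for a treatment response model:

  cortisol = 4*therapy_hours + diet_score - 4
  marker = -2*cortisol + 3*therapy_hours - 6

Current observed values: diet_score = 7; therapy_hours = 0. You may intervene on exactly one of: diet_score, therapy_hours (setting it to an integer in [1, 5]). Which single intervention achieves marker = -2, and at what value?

set diet_score = 2

Intervening on diet_score: with other inputs at their observed values, marker = -2*diet_score + 2. Solving for -2 gives diet_score = 2, within [1, 5].
Intervening on therapy_hours: marker = -5*therapy_hours - 12. Reaching -2 requires therapy_hours = -2, outside [1, 5].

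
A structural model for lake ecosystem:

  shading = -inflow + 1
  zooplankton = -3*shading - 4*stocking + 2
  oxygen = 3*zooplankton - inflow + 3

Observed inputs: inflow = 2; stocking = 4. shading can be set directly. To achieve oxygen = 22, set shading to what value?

Intervening on shading fixes its value directly, overriding its dependence on inflow.
Substituting into the zooplankton equation gives zooplankton = -3*shading - 14.
oxygen becomes -9*shading - 41.
Solve -9*shading - 41 = 22: shading = (22 + 41) / -9 = -7.

shading = -7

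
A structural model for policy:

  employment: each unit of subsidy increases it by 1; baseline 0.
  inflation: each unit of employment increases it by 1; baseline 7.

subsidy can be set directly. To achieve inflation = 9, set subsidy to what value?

Substituting into the inflation equation gives inflation = subsidy + 7.
Solve subsidy + 7 = 9: subsidy = (9 - 7) / 1 = 2.

subsidy = 2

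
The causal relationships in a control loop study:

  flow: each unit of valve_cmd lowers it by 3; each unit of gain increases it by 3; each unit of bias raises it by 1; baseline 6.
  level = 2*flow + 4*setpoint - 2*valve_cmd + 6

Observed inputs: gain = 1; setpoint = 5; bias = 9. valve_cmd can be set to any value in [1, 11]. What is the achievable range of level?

-26 to 54

Substituting into the flow equation gives flow = -3*valve_cmd + 18.
This gives level = -8*valve_cmd + 62.
Linear in valve_cmd, so extremes are at the endpoints: valve_cmd = 1 gives level = 54; valve_cmd = 11 gives level = -26.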